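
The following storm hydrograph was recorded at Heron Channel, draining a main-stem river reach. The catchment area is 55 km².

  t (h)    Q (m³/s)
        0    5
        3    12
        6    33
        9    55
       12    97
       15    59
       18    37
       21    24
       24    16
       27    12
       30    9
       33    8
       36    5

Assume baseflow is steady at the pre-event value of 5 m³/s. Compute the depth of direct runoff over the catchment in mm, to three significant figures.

d ≈ 60.3 mm

Direct runoff: 0.0, 7.0, 28.0, 50.0, 92.0, 54.0, 32.0, 19.0, 11.0, 7.0, 4.0, 3.0, 0.0 m³/s; ΣQ_DR = 307.0 m³/s.
V = ΣQ_DR · Δt = 307.0 × 10800 s = 3.316 × 10^6 m³.
Over A = 55 km², depth = V / A = 60.3 mm.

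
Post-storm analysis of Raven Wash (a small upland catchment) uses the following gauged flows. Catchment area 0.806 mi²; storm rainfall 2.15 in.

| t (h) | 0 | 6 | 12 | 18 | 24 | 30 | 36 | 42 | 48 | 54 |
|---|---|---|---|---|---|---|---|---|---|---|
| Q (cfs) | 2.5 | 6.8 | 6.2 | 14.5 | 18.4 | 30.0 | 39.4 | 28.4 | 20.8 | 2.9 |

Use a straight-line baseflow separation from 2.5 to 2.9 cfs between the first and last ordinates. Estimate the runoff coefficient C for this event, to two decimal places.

C ≈ 0.77

ΣQ_DR = 142.9 cfs; V = ΣQ_DR·Δt = 3.087 × 10^6 ft³.
Runoff depth d = V / A = 1.648 in.
C = d / P = 1.648 / 2.15 = 0.77.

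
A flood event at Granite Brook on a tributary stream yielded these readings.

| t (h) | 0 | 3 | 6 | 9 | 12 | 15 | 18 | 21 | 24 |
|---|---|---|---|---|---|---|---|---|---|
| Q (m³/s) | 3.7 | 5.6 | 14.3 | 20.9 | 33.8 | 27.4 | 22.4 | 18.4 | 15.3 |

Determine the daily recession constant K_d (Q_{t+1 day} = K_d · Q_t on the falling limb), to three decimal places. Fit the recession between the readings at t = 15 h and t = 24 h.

K_d ≈ 0.211

Between t = 15 h and t = 24 h the flow falls from 27.4 to 15.3 m³/s over 3×3 h = 9 h.
Per-interval ratio K = (15.3/27.4)^(1/3) = 0.8235; K_d = K^(24/3) = 0.211.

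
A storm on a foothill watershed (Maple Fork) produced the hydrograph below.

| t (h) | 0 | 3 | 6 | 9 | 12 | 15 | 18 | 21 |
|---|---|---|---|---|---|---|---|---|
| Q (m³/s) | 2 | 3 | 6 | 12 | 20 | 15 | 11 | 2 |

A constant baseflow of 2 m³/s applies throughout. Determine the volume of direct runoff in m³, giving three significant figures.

V ≈ 5.94 × 10^5 m³

Direct-runoff ordinates (Q − Q_b): 0.0, 1.0, 4.0, 10.0, 18.0, 13.0, 9.0, 0.0 m³/s.
ΣQ_DR = 55.00 m³/s.
With Δt = 3 h = 10800 s, V = ΣQ_DR · Δt = 55.00 × 10800 = 5.94 × 10^5 m³.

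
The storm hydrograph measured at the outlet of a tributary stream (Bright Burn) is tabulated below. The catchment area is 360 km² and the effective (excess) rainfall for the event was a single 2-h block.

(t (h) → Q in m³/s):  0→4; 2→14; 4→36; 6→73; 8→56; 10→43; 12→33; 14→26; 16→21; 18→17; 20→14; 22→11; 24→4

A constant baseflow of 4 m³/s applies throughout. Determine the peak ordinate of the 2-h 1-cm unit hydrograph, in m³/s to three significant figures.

U_p ≈ 115 m³/s

Direct runoff: 0.0, 10.0, 32.0, 69.0, 52.0, 39.0, 29.0, 22.0, 17.0, 13.0, 10.0, 7.0, 0.0 m³/s; ΣQ_DR = 300.0 m³/s, peak = 69.0 m³/s.
Runoff depth d = ΣQ_DR·Δt / A = 300.0 × 7200 / (360 km²) = 6.000 mm.
The 1-cm UH is the DRH scaled by (10 mm)/d, so U_p = 69.0 × 10/6.000 = 115 m³/s.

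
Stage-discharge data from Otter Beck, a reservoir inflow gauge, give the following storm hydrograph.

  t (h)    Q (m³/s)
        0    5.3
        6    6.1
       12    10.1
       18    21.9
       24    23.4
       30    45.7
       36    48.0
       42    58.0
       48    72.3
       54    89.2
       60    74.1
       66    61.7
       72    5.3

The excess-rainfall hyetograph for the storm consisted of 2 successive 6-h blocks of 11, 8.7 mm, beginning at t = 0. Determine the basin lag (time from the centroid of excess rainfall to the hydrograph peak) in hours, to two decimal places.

t_L ≈ 48.35 h

Centroid of excess rainfall: t_c = Σ P_i·t̄_i / ΣP_i = 5.6497 h (block centres at 3, 9 h).
Hydrograph peak occurs at t = 54 h, so basin lag t_L = 54 − 5.6497 = 48.35 h.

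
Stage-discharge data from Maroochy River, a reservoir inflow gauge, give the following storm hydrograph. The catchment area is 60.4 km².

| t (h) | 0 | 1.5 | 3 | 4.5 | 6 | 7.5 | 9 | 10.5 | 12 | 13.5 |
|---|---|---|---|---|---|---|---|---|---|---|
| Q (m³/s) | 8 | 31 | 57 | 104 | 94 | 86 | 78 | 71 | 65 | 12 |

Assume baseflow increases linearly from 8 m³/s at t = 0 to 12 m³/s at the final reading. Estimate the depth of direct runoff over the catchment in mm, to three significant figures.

d ≈ 45.2 mm

Direct runoff: 0.00, 22.56, 48.11, 94.67, 84.22, 75.78, 67.33, 59.89, 53.44, 0.00 m³/s; ΣQ_DR = 506.0 m³/s.
V = ΣQ_DR · Δt = 506.0 × 5400 s = 2.732 × 10^6 m³.
Over A = 60.4 km², depth = V / A = 45.2 mm.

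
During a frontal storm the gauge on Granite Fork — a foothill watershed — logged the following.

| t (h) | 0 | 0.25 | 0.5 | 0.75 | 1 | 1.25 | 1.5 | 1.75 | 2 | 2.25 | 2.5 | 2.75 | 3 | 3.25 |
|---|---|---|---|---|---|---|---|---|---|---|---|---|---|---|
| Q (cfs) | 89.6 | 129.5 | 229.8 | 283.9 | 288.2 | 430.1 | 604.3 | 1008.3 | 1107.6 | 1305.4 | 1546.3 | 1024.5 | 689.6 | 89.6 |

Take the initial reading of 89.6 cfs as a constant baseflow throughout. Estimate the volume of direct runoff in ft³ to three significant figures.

Direct-runoff ordinates (Q − Q_b): 0.0, 39.9, 140.2, 194.3, 198.6, 340.5, 514.7, 918.7, 1018.0, 1215.8, 1456.7, 934.9, 600.0, 0.0 cfs.
ΣQ_DR = 7572 cfs.
With Δt = 0.25 h = 900 s, V = ΣQ_DR · Δt = 7572 × 900 = 6.82 × 10^6 ft³.

V ≈ 6.82 × 10^6 ft³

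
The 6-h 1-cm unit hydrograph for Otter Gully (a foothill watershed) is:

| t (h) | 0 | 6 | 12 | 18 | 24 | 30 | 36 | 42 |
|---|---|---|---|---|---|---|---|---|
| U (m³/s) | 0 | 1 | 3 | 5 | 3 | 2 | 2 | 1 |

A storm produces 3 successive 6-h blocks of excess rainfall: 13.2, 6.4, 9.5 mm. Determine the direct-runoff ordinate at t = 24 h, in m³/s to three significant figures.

By discrete convolution, Q_j = Σ (P_i / 10 mm) · U_{j−i}.
At t = 24 h (j=4): Q = (13.2/10)·3 + (6.4/10)·5 + (9.5/10)·3 = 10.0 m³/s.

Q ≈ 10.0 m³/s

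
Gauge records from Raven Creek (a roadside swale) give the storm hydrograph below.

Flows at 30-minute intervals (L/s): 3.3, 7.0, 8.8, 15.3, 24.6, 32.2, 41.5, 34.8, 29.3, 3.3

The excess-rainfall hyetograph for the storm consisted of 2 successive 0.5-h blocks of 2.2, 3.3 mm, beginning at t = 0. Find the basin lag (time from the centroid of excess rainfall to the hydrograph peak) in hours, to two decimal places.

t_L ≈ 2.45 h

Centroid of excess rainfall: t_c = Σ P_i·t̄_i / ΣP_i = 0.5500 h (block centres at 0.25, 0.75 h).
Hydrograph peak occurs at t = 3 h, so basin lag t_L = 3 − 0.5500 = 2.45 h.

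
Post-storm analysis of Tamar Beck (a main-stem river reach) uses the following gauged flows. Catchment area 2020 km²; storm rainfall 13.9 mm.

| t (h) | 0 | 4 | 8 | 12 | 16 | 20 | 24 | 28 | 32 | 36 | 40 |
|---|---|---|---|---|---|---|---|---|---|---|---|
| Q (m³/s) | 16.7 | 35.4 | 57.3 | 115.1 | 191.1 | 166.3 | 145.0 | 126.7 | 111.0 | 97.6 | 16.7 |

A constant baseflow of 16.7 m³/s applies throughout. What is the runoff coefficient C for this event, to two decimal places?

C ≈ 0.46

ΣQ_DR = 895.2 m³/s; V = ΣQ_DR·Δt = 1.289 × 10^7 m³.
Runoff depth d = V / A = 6.382 mm.
C = d / P = 6.382 / 13.9 = 0.46.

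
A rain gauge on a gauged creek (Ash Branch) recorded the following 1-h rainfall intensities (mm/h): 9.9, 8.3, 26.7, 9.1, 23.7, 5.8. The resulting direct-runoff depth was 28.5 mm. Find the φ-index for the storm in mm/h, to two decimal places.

φ ≈ 10.95 mm/h

Only the 2 blocks with intensity above φ contribute runoff: 26.7, 23.7 mm/h.
Σ(I−φ)·Δt = d  ⇒  (26.7+23.7 − 2φ)·1 = 28.5
φ = (50.40 − 28.5/1) / 2 = 10.95 mm/h.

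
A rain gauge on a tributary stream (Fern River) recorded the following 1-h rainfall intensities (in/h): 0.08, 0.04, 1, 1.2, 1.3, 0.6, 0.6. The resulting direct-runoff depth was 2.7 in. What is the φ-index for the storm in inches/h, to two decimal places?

Only the 5 blocks with intensity above φ contribute runoff: 1, 1.2, 1.3, 0.6, 0.6 in/h.
Σ(I−φ)·Δt = d  ⇒  (1+1.2+1.3+0.6+0.6 − 5φ)·1 = 2.7
φ = (4.700 − 2.7/1) / 5 = 0.40 in/h.

φ ≈ 0.40 in/h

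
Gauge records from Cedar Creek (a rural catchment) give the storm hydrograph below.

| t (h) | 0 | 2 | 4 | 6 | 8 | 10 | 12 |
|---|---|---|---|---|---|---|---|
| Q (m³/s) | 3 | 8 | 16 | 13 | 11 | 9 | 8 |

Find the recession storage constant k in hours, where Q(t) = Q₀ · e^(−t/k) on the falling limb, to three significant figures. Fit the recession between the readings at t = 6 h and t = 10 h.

On the falling limb, Q drops from 13 to 9 m³/s between t = 6 h and t = 10 h (Δt = 4 h).
k = −Δt / ln(Q₂/Q₁) = −4 / ln(9/13) = 10.9 h.

k ≈ 10.9 h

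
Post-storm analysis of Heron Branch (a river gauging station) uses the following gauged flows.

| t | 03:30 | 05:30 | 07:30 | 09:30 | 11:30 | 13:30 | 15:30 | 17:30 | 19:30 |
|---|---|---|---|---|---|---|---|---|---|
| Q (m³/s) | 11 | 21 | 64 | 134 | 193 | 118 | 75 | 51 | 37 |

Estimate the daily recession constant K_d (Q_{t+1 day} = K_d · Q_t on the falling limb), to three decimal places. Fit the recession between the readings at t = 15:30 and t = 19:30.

K_d ≈ 0.014

Between t = 15:30 and t = 19:30 the flow falls from 75 to 37 m³/s over 2×2 h = 4 h.
Per-interval ratio K = (37/75)^(1/2) = 0.7024; K_d = K^(24/2) = 0.014.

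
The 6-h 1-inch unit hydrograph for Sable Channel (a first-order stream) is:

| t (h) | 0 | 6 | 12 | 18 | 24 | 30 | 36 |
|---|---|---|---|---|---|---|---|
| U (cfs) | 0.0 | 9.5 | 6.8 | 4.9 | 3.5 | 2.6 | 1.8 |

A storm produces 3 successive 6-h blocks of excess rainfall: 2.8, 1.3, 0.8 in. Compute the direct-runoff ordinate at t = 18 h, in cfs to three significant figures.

By discrete convolution, Q_j = Σ (P_i / 1 in) · U_{j−i}.
At t = 18 h (j=3): Q = (2.8/1)·4.9 + (1.3/1)·6.8 + (0.8/1)·9.5 = 30.2 cfs.

Q ≈ 30.2 cfs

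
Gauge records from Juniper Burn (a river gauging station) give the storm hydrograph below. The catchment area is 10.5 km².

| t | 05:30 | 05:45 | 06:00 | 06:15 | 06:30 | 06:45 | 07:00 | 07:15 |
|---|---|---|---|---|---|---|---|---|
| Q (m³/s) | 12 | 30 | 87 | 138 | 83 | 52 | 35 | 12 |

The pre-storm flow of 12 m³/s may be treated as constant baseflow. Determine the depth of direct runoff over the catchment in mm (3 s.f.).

Direct runoff: 0.0, 18.0, 75.0, 126.0, 71.0, 40.0, 23.0, 0.0 m³/s; ΣQ_DR = 353.0 m³/s.
V = ΣQ_DR · Δt = 353.0 × 900 s = 3.177 × 10^5 m³.
Over A = 10.5 km², depth = V / A = 30.3 mm.

d ≈ 30.3 mm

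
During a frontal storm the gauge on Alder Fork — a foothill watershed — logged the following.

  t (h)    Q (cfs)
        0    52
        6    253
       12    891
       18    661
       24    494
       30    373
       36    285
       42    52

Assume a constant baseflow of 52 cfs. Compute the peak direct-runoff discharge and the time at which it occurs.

Q_p = 839.0 cfs at t = 12 h

Subtracting baseflow gives direct-runoff ordinates: 0.0, 201.0, 839.0, 609.0, 442.0, 321.0, 233.0, 0.0 cfs.
The maximum is 839.0 cfs, occurring at the reading for t = 12 h.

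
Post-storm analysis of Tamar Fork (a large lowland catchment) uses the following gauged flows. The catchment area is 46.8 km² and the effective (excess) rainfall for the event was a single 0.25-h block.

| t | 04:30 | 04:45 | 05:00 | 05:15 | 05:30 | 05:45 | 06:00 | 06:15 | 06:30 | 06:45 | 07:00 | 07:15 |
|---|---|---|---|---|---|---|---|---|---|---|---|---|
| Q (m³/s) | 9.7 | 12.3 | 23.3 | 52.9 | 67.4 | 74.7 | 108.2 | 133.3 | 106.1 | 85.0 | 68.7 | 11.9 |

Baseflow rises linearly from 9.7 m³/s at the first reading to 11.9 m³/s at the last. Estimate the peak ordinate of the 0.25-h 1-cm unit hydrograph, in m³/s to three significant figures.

Direct runoff: 0.00, 2.40, 13.20, 42.60, 56.90, 64.00, 97.30, 122.20, 94.80, 73.50, 57.00, 0.00 m³/s; ΣQ_DR = 623.9 m³/s, peak = 122.20 m³/s.
Runoff depth d = ΣQ_DR·Δt / A = 623.9 × 900 / (46.8 km²) = 12.00 mm.
The 1-cm UH is the DRH scaled by (10 mm)/d, so U_p = 122.20 × 10/12.00 = 102 m³/s.

U_p ≈ 102 m³/s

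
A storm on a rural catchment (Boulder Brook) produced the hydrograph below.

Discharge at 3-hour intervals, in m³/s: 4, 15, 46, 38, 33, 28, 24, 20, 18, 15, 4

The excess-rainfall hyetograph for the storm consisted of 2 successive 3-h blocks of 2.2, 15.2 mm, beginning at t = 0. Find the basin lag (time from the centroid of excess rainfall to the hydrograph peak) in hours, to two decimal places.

t_L ≈ 1.88 h

Centroid of excess rainfall: t_c = Σ P_i·t̄_i / ΣP_i = 4.1207 h (block centres at 1.5, 4.5 h).
Hydrograph peak occurs at t = 6 h, so basin lag t_L = 6 − 4.1207 = 1.88 h.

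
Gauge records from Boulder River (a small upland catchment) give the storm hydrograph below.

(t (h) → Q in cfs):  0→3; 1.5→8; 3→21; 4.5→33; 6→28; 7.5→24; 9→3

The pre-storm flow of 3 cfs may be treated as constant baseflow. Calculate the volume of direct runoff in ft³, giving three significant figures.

Direct-runoff ordinates (Q − Q_b): 0.0, 5.0, 18.0, 30.0, 25.0, 21.0, 0.0 cfs.
ΣQ_DR = 99.00 cfs.
With Δt = 1.5 h = 5400 s, V = ΣQ_DR · Δt = 99.00 × 5400 = 5.35 × 10^5 ft³.

V ≈ 5.35 × 10^5 ft³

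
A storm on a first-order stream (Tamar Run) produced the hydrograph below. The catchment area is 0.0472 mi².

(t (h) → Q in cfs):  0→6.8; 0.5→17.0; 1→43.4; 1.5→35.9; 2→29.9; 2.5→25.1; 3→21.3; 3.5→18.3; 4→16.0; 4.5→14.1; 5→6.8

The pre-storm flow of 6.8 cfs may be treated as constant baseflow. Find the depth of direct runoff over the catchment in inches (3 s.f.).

d ≈ 2.62 in

Direct runoff: 0.0, 10.2, 36.6, 29.1, 23.1, 18.3, 14.5, 11.5, 9.2, 7.3, 0.0 cfs; ΣQ_DR = 159.8 cfs.
V = ΣQ_DR · Δt = 159.8 × 1800 s = 2.876 × 10^5 ft³.
Over A = 0.0472 mi², depth = V / A = 2.62 in.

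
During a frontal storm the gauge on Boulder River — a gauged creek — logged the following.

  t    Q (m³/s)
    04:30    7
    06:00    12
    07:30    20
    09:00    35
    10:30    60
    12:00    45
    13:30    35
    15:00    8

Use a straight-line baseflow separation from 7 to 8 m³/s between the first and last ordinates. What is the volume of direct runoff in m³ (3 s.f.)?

V ≈ 8.75 × 10^5 m³

Direct-runoff ordinates (Q − Q_b): 0.00, 4.86, 12.71, 27.57, 52.43, 37.29, 27.14, 0.00 m³/s.
ΣQ_DR = 162.0 m³/s.
With Δt = 1.5 h = 5400 s, V = ΣQ_DR · Δt = 162.0 × 5400 = 8.75 × 10^5 m³.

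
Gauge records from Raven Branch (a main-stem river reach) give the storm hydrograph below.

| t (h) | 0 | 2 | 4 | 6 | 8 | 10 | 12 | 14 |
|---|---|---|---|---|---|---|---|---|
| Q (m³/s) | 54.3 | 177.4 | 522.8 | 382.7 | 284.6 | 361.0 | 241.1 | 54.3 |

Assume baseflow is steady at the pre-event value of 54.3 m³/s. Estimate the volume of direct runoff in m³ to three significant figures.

V ≈ 1.18 × 10^7 m³

Direct-runoff ordinates (Q − Q_b): 0.0, 123.1, 468.5, 328.4, 230.3, 306.7, 186.8, 0.0 m³/s.
ΣQ_DR = 1644 m³/s.
With Δt = 2 h = 7200 s, V = ΣQ_DR · Δt = 1644 × 7200 = 1.18 × 10^7 m³.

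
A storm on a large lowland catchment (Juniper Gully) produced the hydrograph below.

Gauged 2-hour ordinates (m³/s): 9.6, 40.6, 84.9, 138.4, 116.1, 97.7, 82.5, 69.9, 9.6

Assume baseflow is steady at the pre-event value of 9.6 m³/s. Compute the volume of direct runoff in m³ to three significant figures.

V ≈ 4.05 × 10^6 m³

Direct-runoff ordinates (Q − Q_b): 0.0, 31.0, 75.3, 128.8, 106.5, 88.1, 72.9, 60.3, 0.0 m³/s.
ΣQ_DR = 562.9 m³/s.
With Δt = 2 h = 7200 s, V = ΣQ_DR · Δt = 562.9 × 7200 = 4.05 × 10^6 m³.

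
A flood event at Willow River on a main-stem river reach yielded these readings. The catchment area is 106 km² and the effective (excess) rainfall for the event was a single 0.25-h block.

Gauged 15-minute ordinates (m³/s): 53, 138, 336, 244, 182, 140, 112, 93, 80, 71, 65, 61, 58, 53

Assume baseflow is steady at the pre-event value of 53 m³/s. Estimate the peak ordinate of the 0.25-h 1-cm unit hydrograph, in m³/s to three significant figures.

U_p ≈ 353 m³/s

Direct runoff: 0.0, 85.0, 283.0, 191.0, 129.0, 87.0, 59.0, 40.0, 27.0, 18.0, 12.0, 8.0, 5.0, 0.0 m³/s; ΣQ_DR = 944.0 m³/s, peak = 283.0 m³/s.
Runoff depth d = ΣQ_DR·Δt / A = 944.0 × 900 / (106 km²) = 8.015 mm.
The 1-cm UH is the DRH scaled by (10 mm)/d, so U_p = 283.0 × 10/8.015 = 353 m³/s.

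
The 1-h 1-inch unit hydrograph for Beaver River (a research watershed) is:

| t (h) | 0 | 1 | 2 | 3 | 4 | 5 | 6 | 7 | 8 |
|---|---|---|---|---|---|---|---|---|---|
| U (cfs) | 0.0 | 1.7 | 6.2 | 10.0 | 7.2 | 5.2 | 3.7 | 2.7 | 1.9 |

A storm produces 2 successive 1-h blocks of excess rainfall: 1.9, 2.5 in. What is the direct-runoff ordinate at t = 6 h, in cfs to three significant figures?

Q ≈ 20.0 cfs

By discrete convolution, Q_j = Σ (P_i / 1 in) · U_{j−i}.
At t = 6 h (j=6): Q = (1.9/1)·3.7 + (2.5/1)·5.2 = 20.0 cfs.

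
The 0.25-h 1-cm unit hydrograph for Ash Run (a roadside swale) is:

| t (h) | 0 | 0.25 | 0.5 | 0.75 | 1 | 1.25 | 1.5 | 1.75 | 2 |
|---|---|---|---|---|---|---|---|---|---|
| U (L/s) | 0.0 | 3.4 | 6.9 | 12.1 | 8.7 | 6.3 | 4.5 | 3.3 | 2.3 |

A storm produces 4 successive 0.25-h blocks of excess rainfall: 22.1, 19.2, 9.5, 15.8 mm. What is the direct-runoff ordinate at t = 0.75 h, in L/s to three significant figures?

By discrete convolution, Q_j = Σ (P_i / 10 mm) · U_{j−i}.
At t = 0.75 h (j=3): Q = (22.1/10)·12.1 + (19.2/10)·6.9 + (9.5/10)·3.4 + (15.8/10)·0.0 = 43.2 L/s.

Q ≈ 43.2 L/s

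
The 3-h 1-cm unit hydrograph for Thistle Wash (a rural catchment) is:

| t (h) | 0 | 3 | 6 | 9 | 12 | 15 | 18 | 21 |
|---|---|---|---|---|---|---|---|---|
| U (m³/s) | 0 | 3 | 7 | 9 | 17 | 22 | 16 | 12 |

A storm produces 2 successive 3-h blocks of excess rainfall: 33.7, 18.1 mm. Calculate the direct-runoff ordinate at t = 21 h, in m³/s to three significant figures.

Q ≈ 69.4 m³/s

By discrete convolution, Q_j = Σ (P_i / 10 mm) · U_{j−i}.
At t = 21 h (j=7): Q = (33.7/10)·12 + (18.1/10)·16 = 69.4 m³/s.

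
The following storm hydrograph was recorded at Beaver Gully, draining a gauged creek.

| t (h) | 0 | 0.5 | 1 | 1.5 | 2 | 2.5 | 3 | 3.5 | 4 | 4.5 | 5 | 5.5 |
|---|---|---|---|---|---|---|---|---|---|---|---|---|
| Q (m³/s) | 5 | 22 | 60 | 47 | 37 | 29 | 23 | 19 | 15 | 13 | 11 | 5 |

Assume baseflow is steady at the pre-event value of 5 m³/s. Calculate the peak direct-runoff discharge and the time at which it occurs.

Q_p = 55.0 m³/s at t = 1 h

Subtracting baseflow gives direct-runoff ordinates: 0.0, 17.0, 55.0, 42.0, 32.0, 24.0, 18.0, 14.0, 10.0, 8.0, 6.0, 0.0 m³/s.
The maximum is 55.0 m³/s, occurring at the reading for t = 1 h.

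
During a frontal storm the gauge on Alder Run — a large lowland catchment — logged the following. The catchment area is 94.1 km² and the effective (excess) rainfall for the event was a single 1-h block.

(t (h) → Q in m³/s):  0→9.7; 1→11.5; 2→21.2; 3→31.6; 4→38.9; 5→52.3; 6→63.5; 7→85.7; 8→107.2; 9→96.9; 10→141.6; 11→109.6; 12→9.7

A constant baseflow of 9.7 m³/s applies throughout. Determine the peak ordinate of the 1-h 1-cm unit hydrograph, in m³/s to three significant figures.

Direct runoff: 0.0, 1.8, 11.5, 21.9, 29.2, 42.6, 53.8, 76.0, 97.5, 87.2, 131.9, 99.9, 0.0 m³/s; ΣQ_DR = 653.3 m³/s, peak = 131.9 m³/s.
Runoff depth d = ΣQ_DR·Δt / A = 653.3 × 3600 / (94.1 km²) = 24.99 mm.
The 1-cm UH is the DRH scaled by (10 mm)/d, so U_p = 131.9 × 10/24.99 = 52.8 m³/s.

U_p ≈ 52.8 m³/s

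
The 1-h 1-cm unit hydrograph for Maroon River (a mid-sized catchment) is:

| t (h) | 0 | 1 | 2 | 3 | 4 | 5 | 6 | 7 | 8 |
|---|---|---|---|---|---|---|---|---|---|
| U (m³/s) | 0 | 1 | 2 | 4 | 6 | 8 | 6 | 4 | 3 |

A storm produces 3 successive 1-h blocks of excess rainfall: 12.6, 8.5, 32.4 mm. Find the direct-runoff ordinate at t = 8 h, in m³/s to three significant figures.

Q ≈ 26.6 m³/s

By discrete convolution, Q_j = Σ (P_i / 10 mm) · U_{j−i}.
At t = 8 h (j=8): Q = (12.6/10)·3 + (8.5/10)·4 + (32.4/10)·6 = 26.6 m³/s.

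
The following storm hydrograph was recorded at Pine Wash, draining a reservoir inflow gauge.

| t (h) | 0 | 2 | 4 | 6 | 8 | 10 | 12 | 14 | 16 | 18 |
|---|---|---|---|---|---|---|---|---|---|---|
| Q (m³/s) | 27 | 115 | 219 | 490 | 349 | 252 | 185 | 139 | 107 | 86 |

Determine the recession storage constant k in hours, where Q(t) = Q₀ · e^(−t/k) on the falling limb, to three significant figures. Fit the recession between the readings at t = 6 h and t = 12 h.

k ≈ 6.16 h

On the falling limb, Q drops from 490 to 185 m³/s between t = 6 h and t = 12 h (Δt = 6 h).
k = −Δt / ln(Q₂/Q₁) = −6 / ln(185/490) = 6.16 h.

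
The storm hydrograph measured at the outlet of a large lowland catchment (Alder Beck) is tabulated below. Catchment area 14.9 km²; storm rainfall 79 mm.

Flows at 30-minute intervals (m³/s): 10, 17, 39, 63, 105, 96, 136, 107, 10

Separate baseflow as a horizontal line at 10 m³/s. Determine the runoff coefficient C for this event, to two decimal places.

ΣQ_DR = 493.0 m³/s; V = ΣQ_DR·Δt = 8.874 × 10^5 m³.
Runoff depth d = V / A = 59.56 mm.
C = d / P = 59.56 / 79 = 0.75.

C ≈ 0.75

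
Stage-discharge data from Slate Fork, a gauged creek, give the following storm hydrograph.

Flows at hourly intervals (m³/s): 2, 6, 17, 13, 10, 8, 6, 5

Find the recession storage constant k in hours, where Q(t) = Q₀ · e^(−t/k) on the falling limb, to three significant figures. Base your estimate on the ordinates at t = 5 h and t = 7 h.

On the falling limb, Q drops from 8 to 5 m³/s between t = 5 h and t = 7 h (Δt = 2 h).
k = −Δt / ln(Q₂/Q₁) = −2 / ln(5/8) = 4.26 h.

k ≈ 4.26 h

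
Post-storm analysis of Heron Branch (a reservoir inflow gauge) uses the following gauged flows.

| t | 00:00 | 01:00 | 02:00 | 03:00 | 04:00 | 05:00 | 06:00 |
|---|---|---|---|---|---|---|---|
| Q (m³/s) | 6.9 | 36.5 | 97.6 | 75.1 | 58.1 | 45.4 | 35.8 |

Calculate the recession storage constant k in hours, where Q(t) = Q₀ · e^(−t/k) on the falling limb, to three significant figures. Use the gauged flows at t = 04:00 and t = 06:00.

On the falling limb, Q drops from 58.1 to 35.8 m³/s between t = 04:00 and t = 06:00 (Δt = 2 h).
k = −Δt / ln(Q₂/Q₁) = −2 / ln(35.8/58.1) = 4.13 h.

k ≈ 4.13 h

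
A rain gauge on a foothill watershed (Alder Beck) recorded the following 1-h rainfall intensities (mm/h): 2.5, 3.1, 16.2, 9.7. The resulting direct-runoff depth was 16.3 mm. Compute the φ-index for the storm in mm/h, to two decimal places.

φ ≈ 4.80 mm/h

Only the 2 blocks with intensity above φ contribute runoff: 16.2, 9.7 mm/h.
Σ(I−φ)·Δt = d  ⇒  (16.2+9.7 − 2φ)·1 = 16.3
φ = (25.90 − 16.3/1) / 2 = 4.80 mm/h.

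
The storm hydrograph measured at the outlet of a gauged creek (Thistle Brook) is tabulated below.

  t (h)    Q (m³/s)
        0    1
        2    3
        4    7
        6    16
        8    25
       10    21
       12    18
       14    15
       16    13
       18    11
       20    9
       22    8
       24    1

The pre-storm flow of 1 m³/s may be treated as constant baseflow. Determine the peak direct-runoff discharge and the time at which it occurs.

Subtracting baseflow gives direct-runoff ordinates: 0.0, 2.0, 6.0, 15.0, 24.0, 20.0, 17.0, 14.0, 12.0, 10.0, 8.0, 7.0, 0.0 m³/s.
The maximum is 24.0 m³/s, occurring at the reading for t = 8 h.

Q_p = 24.0 m³/s at t = 8 h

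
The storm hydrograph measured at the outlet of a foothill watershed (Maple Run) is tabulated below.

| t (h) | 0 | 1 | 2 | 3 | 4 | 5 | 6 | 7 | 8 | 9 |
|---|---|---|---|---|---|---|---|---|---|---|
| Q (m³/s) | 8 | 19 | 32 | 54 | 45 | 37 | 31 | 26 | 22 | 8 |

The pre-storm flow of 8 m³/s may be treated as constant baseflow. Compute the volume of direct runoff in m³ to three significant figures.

Direct-runoff ordinates (Q − Q_b): 0.0, 11.0, 24.0, 46.0, 37.0, 29.0, 23.0, 18.0, 14.0, 0.0 m³/s.
ΣQ_DR = 202.0 m³/s.
With Δt = 1 h = 3600 s, V = ΣQ_DR · Δt = 202.0 × 3600 = 7.27 × 10^5 m³.

V ≈ 7.27 × 10^5 m³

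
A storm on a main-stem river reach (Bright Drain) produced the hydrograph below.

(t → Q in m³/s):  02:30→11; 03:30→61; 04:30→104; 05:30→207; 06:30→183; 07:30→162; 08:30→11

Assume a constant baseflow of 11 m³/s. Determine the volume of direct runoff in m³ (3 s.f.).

V ≈ 2.38 × 10^6 m³

Direct-runoff ordinates (Q − Q_b): 0.0, 50.0, 93.0, 196.0, 172.0, 151.0, 0.0 m³/s.
ΣQ_DR = 662.0 m³/s.
With Δt = 1 h = 3600 s, V = ΣQ_DR · Δt = 662.0 × 3600 = 2.38 × 10^6 m³.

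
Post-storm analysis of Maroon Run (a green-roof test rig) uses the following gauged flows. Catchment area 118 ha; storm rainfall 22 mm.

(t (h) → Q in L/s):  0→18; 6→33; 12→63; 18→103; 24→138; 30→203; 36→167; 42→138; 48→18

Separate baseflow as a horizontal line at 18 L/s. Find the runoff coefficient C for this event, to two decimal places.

C ≈ 0.60

ΣQ_DR = 719.0 L/s; V = ΣQ_DR·Δt = 1.553 × 10^7 L.
Runoff depth d = V / A = 13.16 mm.
C = d / P = 13.16 / 22 = 0.60.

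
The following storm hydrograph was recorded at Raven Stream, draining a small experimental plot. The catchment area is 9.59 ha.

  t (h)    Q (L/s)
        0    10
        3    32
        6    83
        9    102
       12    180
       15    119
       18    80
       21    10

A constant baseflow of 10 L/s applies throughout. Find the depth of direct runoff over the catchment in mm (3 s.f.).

d ≈ 60.4 mm

Direct runoff: 0.0, 22.0, 73.0, 92.0, 170.0, 109.0, 70.0, 0.0 L/s; ΣQ_DR = 536.0 L/s.
V = ΣQ_DR · Δt = 536.0 × 10800 s = 5.789 × 10^6 L.
Over A = 9.59 ha, depth = V / A = 60.4 mm.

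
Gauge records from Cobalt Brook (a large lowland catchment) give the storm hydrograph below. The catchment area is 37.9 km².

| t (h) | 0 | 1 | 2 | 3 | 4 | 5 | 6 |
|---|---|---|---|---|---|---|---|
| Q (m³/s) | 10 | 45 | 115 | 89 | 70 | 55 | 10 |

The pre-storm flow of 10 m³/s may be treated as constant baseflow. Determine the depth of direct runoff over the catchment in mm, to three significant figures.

d ≈ 30.8 mm

Direct runoff: 0.0, 35.0, 105.0, 79.0, 60.0, 45.0, 0.0 m³/s; ΣQ_DR = 324.0 m³/s.
V = ΣQ_DR · Δt = 324.0 × 3600 s = 1.166 × 10^6 m³.
Over A = 37.9 km², depth = V / A = 30.8 mm.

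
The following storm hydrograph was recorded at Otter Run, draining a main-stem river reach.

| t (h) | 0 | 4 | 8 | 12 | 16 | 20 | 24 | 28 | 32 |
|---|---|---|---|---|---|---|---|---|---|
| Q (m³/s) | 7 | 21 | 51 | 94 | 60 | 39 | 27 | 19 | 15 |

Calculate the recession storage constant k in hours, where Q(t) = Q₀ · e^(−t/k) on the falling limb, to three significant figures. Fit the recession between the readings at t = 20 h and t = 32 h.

k ≈ 12.6 h

On the falling limb, Q drops from 39 to 15 m³/s between t = 20 h and t = 32 h (Δt = 12 h).
k = −Δt / ln(Q₂/Q₁) = −12 / ln(15/39) = 12.6 h.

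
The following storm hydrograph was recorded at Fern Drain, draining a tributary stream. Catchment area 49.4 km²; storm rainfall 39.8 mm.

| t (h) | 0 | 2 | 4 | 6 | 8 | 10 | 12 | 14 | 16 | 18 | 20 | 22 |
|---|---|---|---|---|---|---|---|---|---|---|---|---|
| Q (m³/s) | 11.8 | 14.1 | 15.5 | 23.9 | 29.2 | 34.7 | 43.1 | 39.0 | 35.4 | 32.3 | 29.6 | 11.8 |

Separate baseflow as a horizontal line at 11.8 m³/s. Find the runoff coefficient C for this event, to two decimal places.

C ≈ 0.65

ΣQ_DR = 178.8 m³/s; V = ΣQ_DR·Δt = 1.287 × 10^6 m³.
Runoff depth d = V / A = 26.06 mm.
C = d / P = 26.06 / 39.8 = 0.65.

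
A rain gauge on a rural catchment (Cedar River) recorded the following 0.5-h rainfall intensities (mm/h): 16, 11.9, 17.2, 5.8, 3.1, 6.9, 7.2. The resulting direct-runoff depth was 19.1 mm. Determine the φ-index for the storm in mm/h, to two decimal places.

φ ≈ 4.47 mm/h

Only the 6 blocks with intensity above φ contribute runoff: 16, 11.9, 17.2, 5.8, 6.9, 7.2 mm/h.
Σ(I−φ)·Δt = d  ⇒  (16+11.9+17.2+5.8+6.9+7.2 − 6φ)·0.5 = 19.1
φ = (65.00 − 19.1/0.5) / 6 = 4.47 mm/h.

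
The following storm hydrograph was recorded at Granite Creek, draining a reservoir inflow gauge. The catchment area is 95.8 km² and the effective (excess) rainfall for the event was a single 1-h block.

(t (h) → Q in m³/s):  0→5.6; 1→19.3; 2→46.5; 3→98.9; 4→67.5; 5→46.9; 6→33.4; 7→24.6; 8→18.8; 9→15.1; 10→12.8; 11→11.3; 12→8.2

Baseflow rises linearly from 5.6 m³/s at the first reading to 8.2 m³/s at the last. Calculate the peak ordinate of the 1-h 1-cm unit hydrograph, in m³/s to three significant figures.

Direct runoff: 0.00, 13.48, 40.47, 92.65, 61.03, 40.22, 26.50, 17.48, 11.47, 7.55, 5.03, 3.32, 0.00 m³/s; ΣQ_DR = 319.2 m³/s, peak = 92.65 m³/s.
Runoff depth d = ΣQ_DR·Δt / A = 319.2 × 3600 / (95.8 km²) = 11.99 mm.
The 1-cm UH is the DRH scaled by (10 mm)/d, so U_p = 92.65 × 10/11.99 = 77.2 m³/s.

U_p ≈ 77.2 m³/s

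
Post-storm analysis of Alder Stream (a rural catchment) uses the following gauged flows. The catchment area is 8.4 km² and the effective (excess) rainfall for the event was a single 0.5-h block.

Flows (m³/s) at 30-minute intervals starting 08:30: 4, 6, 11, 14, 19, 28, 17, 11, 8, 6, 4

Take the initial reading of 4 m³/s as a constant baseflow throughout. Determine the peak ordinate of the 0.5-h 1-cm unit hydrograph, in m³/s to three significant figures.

U_p ≈ 13.3 m³/s

Direct runoff: 0.0, 2.0, 7.0, 10.0, 15.0, 24.0, 13.0, 7.0, 4.0, 2.0, 0.0 m³/s; ΣQ_DR = 84.00 m³/s, peak = 24.0 m³/s.
Runoff depth d = ΣQ_DR·Δt / A = 84.00 × 1800 / (8.4 km²) = 18.00 mm.
The 1-cm UH is the DRH scaled by (10 mm)/d, so U_p = 24.0 × 10/18.00 = 13.3 m³/s.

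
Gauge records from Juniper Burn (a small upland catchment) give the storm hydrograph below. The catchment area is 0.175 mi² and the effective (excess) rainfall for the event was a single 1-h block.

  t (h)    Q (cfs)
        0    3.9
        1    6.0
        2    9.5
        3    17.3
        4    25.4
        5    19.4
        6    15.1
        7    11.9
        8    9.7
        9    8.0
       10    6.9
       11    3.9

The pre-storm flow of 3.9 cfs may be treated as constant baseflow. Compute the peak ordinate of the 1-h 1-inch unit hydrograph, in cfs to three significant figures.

Direct runoff: 0.0, 2.1, 5.6, 13.4, 21.5, 15.5, 11.2, 8.0, 5.8, 4.1, 3.0, 0.0 cfs; ΣQ_DR = 90.20 cfs, peak = 21.5 cfs.
Runoff depth d = ΣQ_DR·Δt / A = 90.20 × 3600 / (0.175 mi²) = 0.7987 in.
The 1-inch UH is the DRH scaled by (1 in)/d, so U_p = 21.5 × 1/0.7987 = 26.9 cfs.

U_p ≈ 26.9 cfs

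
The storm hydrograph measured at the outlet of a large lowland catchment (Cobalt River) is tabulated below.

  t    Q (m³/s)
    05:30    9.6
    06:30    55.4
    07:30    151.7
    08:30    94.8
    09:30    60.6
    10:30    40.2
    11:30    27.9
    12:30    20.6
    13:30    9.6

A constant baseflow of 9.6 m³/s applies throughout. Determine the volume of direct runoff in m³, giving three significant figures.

Direct-runoff ordinates (Q − Q_b): 0.0, 45.8, 142.1, 85.2, 51.0, 30.6, 18.3, 11.0, 0.0 m³/s.
ΣQ_DR = 384.0 m³/s.
With Δt = 1 h = 3600 s, V = ΣQ_DR · Δt = 384.0 × 3600 = 1.38 × 10^6 m³.

V ≈ 1.38 × 10^6 m³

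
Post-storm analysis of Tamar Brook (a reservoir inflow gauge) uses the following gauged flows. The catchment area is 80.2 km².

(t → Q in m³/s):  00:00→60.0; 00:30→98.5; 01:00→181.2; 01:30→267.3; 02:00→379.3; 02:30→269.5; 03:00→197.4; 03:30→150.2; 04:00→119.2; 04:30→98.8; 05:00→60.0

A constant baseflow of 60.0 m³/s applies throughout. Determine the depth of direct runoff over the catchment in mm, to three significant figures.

Direct runoff: 0.0, 38.5, 121.2, 207.3, 319.3, 209.5, 137.4, 90.2, 59.2, 38.8, 0.0 m³/s; ΣQ_DR = 1221 m³/s.
V = ΣQ_DR · Δt = 1221 × 1800 s = 2.199 × 10^6 m³.
Over A = 80.2 km², depth = V / A = 27.4 mm.

d ≈ 27.4 mm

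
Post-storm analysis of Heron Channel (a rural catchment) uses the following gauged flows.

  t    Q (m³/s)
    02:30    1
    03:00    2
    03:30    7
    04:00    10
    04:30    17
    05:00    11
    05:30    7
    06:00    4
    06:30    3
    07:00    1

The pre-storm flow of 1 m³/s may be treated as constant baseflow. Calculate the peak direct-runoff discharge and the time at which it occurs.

Subtracting baseflow gives direct-runoff ordinates: 0.0, 1.0, 6.0, 9.0, 16.0, 10.0, 6.0, 3.0, 2.0, 0.0 m³/s.
The maximum is 16.0 m³/s, occurring at the reading for t = 04:30.

Q_p = 16.0 m³/s at t = 04:30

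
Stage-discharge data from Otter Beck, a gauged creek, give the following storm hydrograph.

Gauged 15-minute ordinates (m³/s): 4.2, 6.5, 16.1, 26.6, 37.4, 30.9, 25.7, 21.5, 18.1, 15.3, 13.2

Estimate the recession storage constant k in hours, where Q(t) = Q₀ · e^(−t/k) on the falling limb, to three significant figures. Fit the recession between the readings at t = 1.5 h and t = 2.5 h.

On the falling limb, Q drops from 25.7 to 13.2 m³/s between t = 1.5 h and t = 2.5 h (Δt = 1 h).
k = −Δt / ln(Q₂/Q₁) = −1 / ln(13.2/25.7) = 1.50 h.

k ≈ 1.50 h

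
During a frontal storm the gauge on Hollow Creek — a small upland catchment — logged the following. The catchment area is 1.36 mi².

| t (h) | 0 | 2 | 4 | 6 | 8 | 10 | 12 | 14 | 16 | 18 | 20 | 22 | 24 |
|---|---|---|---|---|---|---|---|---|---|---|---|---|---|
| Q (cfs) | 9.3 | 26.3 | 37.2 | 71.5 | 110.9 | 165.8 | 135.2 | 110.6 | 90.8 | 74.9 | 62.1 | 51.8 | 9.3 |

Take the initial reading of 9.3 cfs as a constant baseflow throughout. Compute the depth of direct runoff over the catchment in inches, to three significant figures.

Direct runoff: 0.0, 17.0, 27.9, 62.2, 101.6, 156.5, 125.9, 101.3, 81.5, 65.6, 52.8, 42.5, 0.0 cfs; ΣQ_DR = 834.8 cfs.
V = ΣQ_DR · Δt = 834.8 × 7200 s = 6.011 × 10^6 ft³.
Over A = 1.36 mi², depth = V / A = 1.90 in.

d ≈ 1.90 in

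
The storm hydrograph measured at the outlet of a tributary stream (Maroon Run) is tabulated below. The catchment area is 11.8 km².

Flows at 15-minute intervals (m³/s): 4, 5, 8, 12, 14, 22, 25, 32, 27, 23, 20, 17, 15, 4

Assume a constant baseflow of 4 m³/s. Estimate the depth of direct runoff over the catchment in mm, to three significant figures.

d ≈ 13.1 mm

Direct runoff: 0.0, 1.0, 4.0, 8.0, 10.0, 18.0, 21.0, 28.0, 23.0, 19.0, 16.0, 13.0, 11.0, 0.0 m³/s; ΣQ_DR = 172.0 m³/s.
V = ΣQ_DR · Δt = 172.0 × 900 s = 1.548 × 10^5 m³.
Over A = 11.8 km², depth = V / A = 13.1 mm.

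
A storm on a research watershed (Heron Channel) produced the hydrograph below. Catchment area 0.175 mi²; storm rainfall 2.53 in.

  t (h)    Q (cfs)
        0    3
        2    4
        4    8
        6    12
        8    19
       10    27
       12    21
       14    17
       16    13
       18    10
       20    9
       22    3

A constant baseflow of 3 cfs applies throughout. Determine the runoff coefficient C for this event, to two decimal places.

ΣQ_DR = 110.0 cfs; V = ΣQ_DR·Δt = 7.920 × 10^5 ft³.
Runoff depth d = V / A = 1.948 in.
C = d / P = 1.948 / 2.53 = 0.77.

C ≈ 0.77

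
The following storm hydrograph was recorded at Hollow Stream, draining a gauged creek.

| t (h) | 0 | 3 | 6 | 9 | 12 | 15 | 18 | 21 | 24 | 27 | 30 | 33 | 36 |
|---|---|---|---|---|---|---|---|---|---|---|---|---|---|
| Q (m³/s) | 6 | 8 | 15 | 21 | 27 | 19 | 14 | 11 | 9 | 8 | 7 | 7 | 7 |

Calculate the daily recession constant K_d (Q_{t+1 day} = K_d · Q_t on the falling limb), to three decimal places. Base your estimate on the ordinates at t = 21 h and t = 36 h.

K_d ≈ 0.485

Between t = 21 h and t = 36 h the flow falls from 11 to 7 m³/s over 5×3 h = 15 h.
Per-interval ratio K = (7/11)^(1/5) = 0.9136; K_d = K^(24/3) = 0.485.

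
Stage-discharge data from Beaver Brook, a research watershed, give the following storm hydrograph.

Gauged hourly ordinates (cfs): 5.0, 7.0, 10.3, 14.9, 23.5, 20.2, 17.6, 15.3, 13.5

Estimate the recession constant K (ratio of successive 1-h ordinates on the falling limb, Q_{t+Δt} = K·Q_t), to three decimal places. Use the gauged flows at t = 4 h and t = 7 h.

Using the recession-limb readings at t = 4 h and t = 7 h: Q falls from 23.5 to 15.3 cfs over 3 intervals.
K = (Q₂/Q₁)^(1/3) = (15.3/23.5)^(1/3) = 0.867.

K ≈ 0.867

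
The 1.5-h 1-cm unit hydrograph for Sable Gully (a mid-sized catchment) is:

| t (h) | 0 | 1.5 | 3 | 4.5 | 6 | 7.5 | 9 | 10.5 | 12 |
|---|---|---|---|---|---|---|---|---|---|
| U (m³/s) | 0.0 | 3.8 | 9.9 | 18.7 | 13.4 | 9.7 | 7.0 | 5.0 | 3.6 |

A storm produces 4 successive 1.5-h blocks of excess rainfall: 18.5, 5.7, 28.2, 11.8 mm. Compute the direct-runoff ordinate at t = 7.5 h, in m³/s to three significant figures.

Q ≈ 90.0 m³/s

By discrete convolution, Q_j = Σ (P_i / 10 mm) · U_{j−i}.
At t = 7.5 h (j=5): Q = (18.5/10)·9.7 + (5.7/10)·13.4 + (28.2/10)·18.7 + (11.8/10)·9.9 = 90.0 m³/s.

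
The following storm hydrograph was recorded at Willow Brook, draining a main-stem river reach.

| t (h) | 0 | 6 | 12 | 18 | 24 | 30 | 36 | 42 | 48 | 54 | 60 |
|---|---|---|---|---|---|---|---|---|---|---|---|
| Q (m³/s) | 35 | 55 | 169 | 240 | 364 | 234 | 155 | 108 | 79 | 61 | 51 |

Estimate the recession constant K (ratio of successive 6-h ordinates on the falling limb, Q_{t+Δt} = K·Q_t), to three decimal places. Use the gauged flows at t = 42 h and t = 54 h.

K ≈ 0.752

Using the recession-limb readings at t = 42 h and t = 54 h: Q falls from 108 to 61 m³/s over 2 intervals.
K = (Q₂/Q₁)^(1/2) = (61/108)^(1/2) = 0.752.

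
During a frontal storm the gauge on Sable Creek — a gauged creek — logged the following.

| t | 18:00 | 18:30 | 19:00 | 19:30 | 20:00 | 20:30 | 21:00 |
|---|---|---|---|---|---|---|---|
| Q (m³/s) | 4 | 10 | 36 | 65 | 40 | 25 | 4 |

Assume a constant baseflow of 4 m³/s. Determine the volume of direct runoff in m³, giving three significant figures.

V ≈ 2.81 × 10^5 m³

Direct-runoff ordinates (Q − Q_b): 0.0, 6.0, 32.0, 61.0, 36.0, 21.0, 0.0 m³/s.
ΣQ_DR = 156.0 m³/s.
With Δt = 0.5 h = 1800 s, V = ΣQ_DR · Δt = 156.0 × 1800 = 2.81 × 10^5 m³.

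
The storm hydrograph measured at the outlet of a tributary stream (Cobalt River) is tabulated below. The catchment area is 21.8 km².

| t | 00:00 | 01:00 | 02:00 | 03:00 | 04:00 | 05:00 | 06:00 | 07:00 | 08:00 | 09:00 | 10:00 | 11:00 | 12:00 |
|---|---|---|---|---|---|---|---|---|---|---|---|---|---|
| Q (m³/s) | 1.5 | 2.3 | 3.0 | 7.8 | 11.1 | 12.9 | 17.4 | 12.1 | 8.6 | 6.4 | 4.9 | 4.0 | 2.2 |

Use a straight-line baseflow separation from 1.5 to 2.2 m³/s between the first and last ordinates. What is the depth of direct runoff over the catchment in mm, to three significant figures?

Direct runoff: 0.00, 0.74, 1.38, 6.12, 9.37, 11.11, 15.55, 10.19, 6.63, 4.38, 2.82, 1.86, 0.00 m³/s; ΣQ_DR = 70.15 m³/s.
V = ΣQ_DR · Δt = 70.15 × 3600 s = 2.525 × 10^5 m³.
Over A = 21.8 km², depth = V / A = 11.6 mm.

d ≈ 11.6 mm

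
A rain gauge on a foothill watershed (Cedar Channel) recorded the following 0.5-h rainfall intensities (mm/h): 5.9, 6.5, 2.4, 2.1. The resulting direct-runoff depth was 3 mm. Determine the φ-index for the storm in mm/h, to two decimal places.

φ ≈ 3.20 mm/h

Only the 2 blocks with intensity above φ contribute runoff: 5.9, 6.5 mm/h.
Σ(I−φ)·Δt = d  ⇒  (5.9+6.5 − 2φ)·0.5 = 3
φ = (12.40 − 3/0.5) / 2 = 3.20 mm/h.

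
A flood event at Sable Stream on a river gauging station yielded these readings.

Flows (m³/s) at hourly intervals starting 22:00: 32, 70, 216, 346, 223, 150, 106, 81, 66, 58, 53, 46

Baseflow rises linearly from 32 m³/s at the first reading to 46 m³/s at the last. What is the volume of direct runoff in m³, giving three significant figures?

V ≈ 3.52 × 10^6 m³

Direct-runoff ordinates (Q − Q_b): 0.00, 36.73, 181.45, 310.18, 185.91, 111.64, 66.36, 40.09, 23.82, 14.55, 8.27, 0.00 m³/s.
ΣQ_DR = 979.0 m³/s.
With Δt = 1 h = 3600 s, V = ΣQ_DR · Δt = 979.0 × 3600 = 3.52 × 10^6 m³.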